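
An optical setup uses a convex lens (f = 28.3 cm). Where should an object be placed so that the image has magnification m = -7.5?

m = −d_i/d_o ⇒ d_i = −m·d_o.
1/f = 1/d_o + 1/d_i = 1/d_o − 1/(m·d_o) = (1 − 1/m)/d_o, so d_o = f(1 − 1/m) = (28.30)(1 − 1/(-7.5)) = 32.1 cm.

32.1 cm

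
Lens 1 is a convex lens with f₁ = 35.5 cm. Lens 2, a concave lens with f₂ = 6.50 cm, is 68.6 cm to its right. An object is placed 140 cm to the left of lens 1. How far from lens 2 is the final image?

4.97 cm

Lens 1: 1/d_i1 = 1/f₁ − 1/d_o1 = 1/(35.5) − 1/(140) = 0.02103, so d_i1 = 47.56 cm.
The intermediate image is 47.56 cm to the right of lens 1, which is 68.6 − (47.56) = 21.04 cm to the left of lens 2, so d_o2 = +21.04 cm.
Lens 2 is diverging, so f₂ = −6.50 cm.
Lens 2: 1/d_i2 = 1/f₂ − 1/d_o2 = 1/(-6.50) − 1/(21.04) = -0.2014, so d_i2 = -4.97 cm.
The final image is virtual, 4.97 cm to the left of lens 2 (overall magnification ≈ -0.080).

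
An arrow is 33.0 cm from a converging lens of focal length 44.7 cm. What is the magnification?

m = +3.82

1/d_i = 1/f − 1/d_o = 1/(44.70) − 1/(33.0) = -0.007932, so d_i = -126.1 cm.
m = −d_i/d_o = −(-126.1)/(33.0) = +3.82.
The image is virtual, upright and enlarged, on the same side as the object.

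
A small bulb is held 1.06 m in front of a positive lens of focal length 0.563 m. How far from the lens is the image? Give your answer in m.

Thin-lens equation: 1/s_i = 1/f − 1/s_o = 1/(0.5630) − 1/(1.06) = 1.776 − 0.9434 = 0.8328, so s_i = 1.20 m.
The image is real, inverted and enlarged, on the far side of the lens.

1.20 m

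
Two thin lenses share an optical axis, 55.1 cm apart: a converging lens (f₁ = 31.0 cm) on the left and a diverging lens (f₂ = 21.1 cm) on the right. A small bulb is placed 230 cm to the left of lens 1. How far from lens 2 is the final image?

10.1 cm

Lens 1: 1/d_i1 = 1/f₁ − 1/d_o1 = 1/(31.0) − 1/(230) = 0.02791, so d_i1 = 35.83 cm.
The intermediate image is 35.83 cm to the right of lens 1, which is 55.1 − (35.83) = 19.27 cm to the left of lens 2, so d_o2 = +19.27 cm.
Lens 2 is diverging, so f₂ = −21.1 cm.
Lens 2: 1/d_i2 = 1/f₂ − 1/d_o2 = 1/(-21.1) − 1/(19.27) = -0.09929, so d_i2 = -10.1 cm.
The final image is virtual, 10.1 cm to the left of lens 2 (overall magnification ≈ -0.081).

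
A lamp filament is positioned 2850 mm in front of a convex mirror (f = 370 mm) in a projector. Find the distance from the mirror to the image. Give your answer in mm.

For a convex mirror, f = -370 mm.
Mirror equation: 1/v = 1/f − 1/u = 1/(-370.0) − 1/(2850) = -0.002703 − 0.0003509 = -0.003054, so v = -327 mm.
The image is virtual, upright and reduced, behind the mirror.

327 mm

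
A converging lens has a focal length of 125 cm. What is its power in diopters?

f = 125 cm = 1.25 m.
P = 1/f = 1/(1.25 m) = +0.800 D.

P = +0.800 D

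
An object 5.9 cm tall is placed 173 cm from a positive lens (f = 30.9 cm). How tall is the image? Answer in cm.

1/d_i = 1/f − 1/d_o = 1/(30.90) − 1/(173) = 0.02658, so d_i = 37.62 cm.
m = −d_i/d_o = -0.2175.
|h_i| = |m|·h_o = 0.2175 × 5.9 = 1.28 cm. The image is real, inverted and reduced, on the far side of the lens.

1.28 cm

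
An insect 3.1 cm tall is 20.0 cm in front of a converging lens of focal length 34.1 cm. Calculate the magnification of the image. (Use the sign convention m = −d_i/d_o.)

m = +2.42

1/d_i = 1/f − 1/d_o = 1/(34.10) − 1/(20.0) = -0.02067, so d_i = -48.37 cm.
m = −d_i/d_o = −(-48.37)/(20.0) = +2.42.
The image is virtual, upright and enlarged, on the same side as the object.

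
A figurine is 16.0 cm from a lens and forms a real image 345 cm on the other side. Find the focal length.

f = 15.3 cm (converging)

Real image ⇒ d_i = +345 cm.
1/f = 1/d_o + 1/d_i = 1/(16.0) + 1/(345) = 0.06540, so f = 15.3 cm.
Since f is positive, the lens is converging.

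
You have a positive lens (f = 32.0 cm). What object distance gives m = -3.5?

41.1 cm

m = −d_i/d_o ⇒ d_i = −m·d_o.
1/f = 1/d_o + 1/d_i = 1/d_o − 1/(m·d_o) = (1 − 1/m)/d_o, so d_o = f(1 − 1/m) = (32.00)(1 − 1/(-3.5)) = 41.1 cm.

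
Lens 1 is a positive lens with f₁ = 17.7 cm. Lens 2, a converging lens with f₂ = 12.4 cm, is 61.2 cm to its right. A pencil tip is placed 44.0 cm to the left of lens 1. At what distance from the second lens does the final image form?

20.4 cm

Lens 1: 1/d_i1 = 1/f₁ − 1/d_o1 = 1/(17.7) − 1/(44.0) = 0.03377, so d_i1 = 29.61 cm.
The intermediate image is 29.61 cm to the right of lens 1, which is 61.2 − (29.61) = 31.59 cm to the left of lens 2, so d_o2 = +31.59 cm.
Lens 2: 1/d_i2 = 1/f₂ − 1/d_o2 = 1/(12.4) − 1/(31.59) = 0.04899, so d_i2 = 20.4 cm.
The final image is real, 20.4 cm to the right of lens 2 (overall magnification ≈ 0.43).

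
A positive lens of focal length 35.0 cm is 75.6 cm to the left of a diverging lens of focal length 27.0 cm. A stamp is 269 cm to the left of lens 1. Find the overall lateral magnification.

m = -0.0648

Lens 1: 1/d_i1 = 1/(35.0) − 1/(269) = 0.02485, so d_i1 = 40.24 cm; m₁ = −d_i1/d_o1 = -0.1496.
d_o2 = 75.6 − (40.24) = 35.36 cm.
f₂ = −27.0 cm (diverging).
Lens 2: 1/d_i2 = 1/(-27.0) − 1/(35.36) = -0.06532, so d_i2 = -15.31 cm; m₂ = −d_i2/d_o2 = +0.4330.
m = m₁·m₂ = (-0.1496)(+0.4330) = -0.0648.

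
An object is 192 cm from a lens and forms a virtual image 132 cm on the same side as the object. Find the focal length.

Virtual image ⇒ d_i = −132 cm.
1/f = 1/d_o + 1/d_i = 1/(192) + 1/(-132) = -0.002367, so f = -422 cm.
Since f is negative, the lens is diverging.

f = -422 cm (diverging)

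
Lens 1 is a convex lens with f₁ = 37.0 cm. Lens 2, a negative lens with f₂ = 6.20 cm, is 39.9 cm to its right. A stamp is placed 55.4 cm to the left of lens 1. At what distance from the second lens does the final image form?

6.79 cm

Lens 1: 1/d_i1 = 1/f₁ − 1/d_o1 = 1/(37.0) − 1/(55.4) = 0.008976, so d_i1 = 111.4 cm.
The intermediate image is 111.4 cm to the right of lens 1, which lies 71.50 cm to the right of lens 2 — a virtual object — so d_o2 = −71.50 cm.
Lens 2 is diverging, so f₂ = −6.20 cm.
Lens 2: 1/d_i2 = 1/f₂ − 1/d_o2 = 1/(-6.20) − 1/(-71.50) = -0.1473, so d_i2 = -6.79 cm.
The final image is virtual, 6.79 cm to the left of lens 2 (overall magnification ≈ 0.19).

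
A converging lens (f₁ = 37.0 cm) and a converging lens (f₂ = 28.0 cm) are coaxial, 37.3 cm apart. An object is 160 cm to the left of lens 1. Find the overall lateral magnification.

Lens 1: 1/d_i1 = 1/(37.0) − 1/(160) = 0.02078, so d_i1 = 48.13 cm; m₁ = −d_i1/d_o1 = -0.3008.
d_o2 = 37.3 − (48.13) = -10.83 cm (virtual object).
Lens 2: 1/d_i2 = 1/(28.0) − 1/(-10.83) = 0.1281, so d_i2 = 7.809 cm; m₂ = −d_i2/d_o2 = +0.7211.
m = m₁·m₂ = (-0.3008)(+0.7211) = -0.217.

m = -0.217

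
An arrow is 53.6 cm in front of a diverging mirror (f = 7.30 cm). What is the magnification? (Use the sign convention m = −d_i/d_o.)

For a diverging mirror, f = -7.30 cm.
1/d_i = 1/f − 1/d_o = 1/(-7.300) − 1/(53.6) = -0.1556, so d_i = -6.425 cm.
m = −d_i/d_o = −(-6.425)/(53.6) = +0.120.
The image is virtual, upright and reduced, behind the mirror.

m = +0.120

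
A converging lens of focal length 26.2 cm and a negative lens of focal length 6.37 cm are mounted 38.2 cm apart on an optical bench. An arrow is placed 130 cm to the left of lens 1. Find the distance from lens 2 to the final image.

Lens 1: 1/d_i1 = 1/f₁ − 1/d_o1 = 1/(26.2) − 1/(130) = 0.03048, so d_i1 = 32.81 cm.
The intermediate image is 32.81 cm to the right of lens 1, which is 38.2 − (32.81) = 5.390 cm to the left of lens 2, so d_o2 = +5.390 cm.
Lens 2 is diverging, so f₂ = −6.37 cm.
Lens 2: 1/d_i2 = 1/f₂ − 1/d_o2 = 1/(-6.37) − 1/(5.390) = -0.3425, so d_i2 = -2.92 cm.
The final image is virtual, 2.92 cm to the left of lens 2 (overall magnification ≈ -0.14).

2.92 cm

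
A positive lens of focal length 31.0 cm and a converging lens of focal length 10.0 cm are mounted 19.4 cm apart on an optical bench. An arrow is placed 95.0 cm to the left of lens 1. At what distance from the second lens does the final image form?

7.27 cm

Lens 1: 1/d_i1 = 1/f₁ − 1/d_o1 = 1/(31.0) − 1/(95.0) = 0.02173, so d_i1 = 46.02 cm.
The intermediate image is 46.02 cm to the right of lens 1, which lies 26.62 cm to the right of lens 2 — a virtual object — so d_o2 = −26.62 cm.
Lens 2: 1/d_i2 = 1/f₂ − 1/d_o2 = 1/(10.0) − 1/(-26.62) = 0.1376, so d_i2 = 7.27 cm.
The final image is real, 7.27 cm to the right of lens 2 (overall magnification ≈ -0.13).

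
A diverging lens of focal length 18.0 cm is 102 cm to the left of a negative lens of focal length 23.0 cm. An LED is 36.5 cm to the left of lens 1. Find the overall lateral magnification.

m = +0.0554

f₁ = −18.0 cm (diverging).
Lens 1: 1/d_i1 = 1/(-18.0) − 1/(36.5) = -0.08295, so d_i1 = -12.06 cm; m₁ = −d_i1/d_o1 = +0.3304.
d_o2 = 102 − (-12.06) = 114.1 cm.
f₂ = −23.0 cm (diverging).
Lens 2: 1/d_i2 = 1/(-23.0) − 1/(114.1) = -0.05224, so d_i2 = -19.14 cm; m₂ = −d_i2/d_o2 = +0.1678.
m = m₁·m₂ = (+0.3304)(+0.1678) = +0.0554.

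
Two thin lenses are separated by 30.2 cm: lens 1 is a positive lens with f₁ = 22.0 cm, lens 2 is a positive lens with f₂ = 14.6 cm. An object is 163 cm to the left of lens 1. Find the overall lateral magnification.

Lens 1: 1/d_i1 = 1/(22.0) − 1/(163) = 0.03932, so d_i1 = 25.43 cm; m₁ = −d_i1/d_o1 = -0.1560.
d_o2 = 30.2 − (25.43) = 4.770 cm.
Lens 2: 1/d_i2 = 1/(14.6) − 1/(4.770) = -0.1412, so d_i2 = -7.085 cm; m₂ = −d_i2/d_o2 = +1.485.
m = m₁·m₂ = (-0.1560)(+1.485) = -0.232.

m = -0.232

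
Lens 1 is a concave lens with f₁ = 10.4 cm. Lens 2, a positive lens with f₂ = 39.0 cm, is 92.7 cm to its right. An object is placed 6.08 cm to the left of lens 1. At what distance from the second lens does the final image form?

65.4 cm

Lens 1 is diverging, so f₁ = −10.4 cm.
Lens 1: 1/d_i1 = 1/f₁ − 1/d_o1 = 1/(-10.4) − 1/(6.08) = -0.2606, so d_i1 = -3.837 cm.
The intermediate image is 3.837 cm to the left of lens 1 (virtual), which is 92.7 − (-3.837) = 96.54 cm to the left of lens 2, so d_o2 = +96.54 cm.
Lens 2: 1/d_i2 = 1/f₂ − 1/d_o2 = 1/(39.0) − 1/(96.54) = 0.01528, so d_i2 = 65.4 cm.
The final image is real, 65.4 cm to the right of lens 2 (overall magnification ≈ -0.43).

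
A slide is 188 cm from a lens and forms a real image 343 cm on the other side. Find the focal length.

f = 121 cm (converging)

Real image ⇒ d_i = +343 cm.
1/f = 1/d_o + 1/d_i = 1/(188) + 1/(343) = 0.008235, so f = 121 cm.
Since f is positive, the lens is converging.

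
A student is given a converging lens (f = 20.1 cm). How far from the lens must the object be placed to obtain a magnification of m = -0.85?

m = −d_i/d_o ⇒ d_i = −m·d_o.
1/f = 1/d_o + 1/d_i = 1/d_o − 1/(m·d_o) = (1 − 1/m)/d_o, so d_o = f(1 − 1/m) = (20.10)(1 − 1/(-0.85)) = 43.7 cm.

43.7 cm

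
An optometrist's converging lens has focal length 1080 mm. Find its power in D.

P = +0.926 D

f = 108 cm = 1.08 m.
P = 1/f = 1/(1.08 m) = +0.926 D.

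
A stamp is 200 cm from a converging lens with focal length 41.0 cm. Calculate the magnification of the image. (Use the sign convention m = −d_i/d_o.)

1/d_i = 1/f − 1/d_o = 1/(41.00) − 1/(200) = 0.01939, so d_i = 51.57 cm.
m = −d_i/d_o = −(51.57)/(200) = -0.258.
The image is real, inverted and reduced, on the far side of the lens.

m = -0.258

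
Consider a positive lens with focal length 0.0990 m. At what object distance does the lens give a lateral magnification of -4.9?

0.119 m

m = −d_i/d_o ⇒ d_i = −m·d_o.
1/f = 1/d_o + 1/d_i = 1/d_o − 1/(m·d_o) = (1 − 1/m)/d_o, so d_o = f(1 − 1/m) = (0.09900)(1 − 1/(-4.9)) = 0.119 m.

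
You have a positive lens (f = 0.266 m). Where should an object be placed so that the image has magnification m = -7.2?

0.303 m

m = −d_i/d_o ⇒ d_i = −m·d_o.
1/f = 1/d_o + 1/d_i = 1/d_o − 1/(m·d_o) = (1 − 1/m)/d_o, so d_o = f(1 − 1/m) = (0.2660)(1 − 1/(-7.2)) = 0.303 m.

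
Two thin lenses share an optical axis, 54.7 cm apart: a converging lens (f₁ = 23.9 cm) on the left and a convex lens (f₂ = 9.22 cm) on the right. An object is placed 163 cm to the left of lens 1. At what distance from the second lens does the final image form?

14.1 cm

Lens 1: 1/d_i1 = 1/f₁ − 1/d_o1 = 1/(23.9) − 1/(163) = 0.03571, so d_i1 = 28.01 cm.
The intermediate image is 28.01 cm to the right of lens 1, which is 54.7 − (28.01) = 26.69 cm to the left of lens 2, so d_o2 = +26.69 cm.
Lens 2: 1/d_i2 = 1/f₂ − 1/d_o2 = 1/(9.22) − 1/(26.69) = 0.07099, so d_i2 = 14.1 cm.
The final image is real, 14.1 cm to the right of lens 2 (overall magnification ≈ 0.091).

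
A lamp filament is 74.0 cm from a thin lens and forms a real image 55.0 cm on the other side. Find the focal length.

f = 31.6 cm (converging)

Real image ⇒ d_i = +55.0 cm.
1/f = 1/d_o + 1/d_i = 1/(74.0) + 1/(55.0) = 0.03170, so f = 31.6 cm.
Since f is positive, the thin lens is converging.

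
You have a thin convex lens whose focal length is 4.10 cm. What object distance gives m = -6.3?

4.75 cm

m = −d_i/d_o ⇒ d_i = −m·d_o.
1/f = 1/d_o + 1/d_i = 1/d_o − 1/(m·d_o) = (1 − 1/m)/d_o, so d_o = f(1 − 1/m) = (4.100)(1 − 1/(-6.3)) = 4.75 cm.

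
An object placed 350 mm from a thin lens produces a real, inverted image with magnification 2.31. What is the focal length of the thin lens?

f = 244 mm (converging)

m = −d_i/d_o ⇒ d_i = −m·d_o = −(-2.31)·(350) = 808.5 mm.
1/f = 1/d_o + 1/d_i = 1/(350) + 1/(808.5) = 0.004094, so f = 244 mm.
Since f is positive, the thin lens is converging.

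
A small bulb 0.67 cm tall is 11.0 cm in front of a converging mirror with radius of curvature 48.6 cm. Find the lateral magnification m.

m = +1.83

f = R/2 = 48.6/2 = 24.30 cm.
1/d_i = 1/f − 1/d_o = 1/(24.30) − 1/(11.0) = -0.04976, so d_i = -20.10 cm.
m = −d_i/d_o = −(-20.10)/(11.0) = +1.83.
The image is virtual, upright and enlarged, behind the mirror.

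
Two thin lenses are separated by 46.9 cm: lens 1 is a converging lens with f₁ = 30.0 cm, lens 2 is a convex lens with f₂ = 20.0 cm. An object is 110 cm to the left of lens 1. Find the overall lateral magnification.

m = -0.523

Lens 1: 1/d_i1 = 1/(30.0) − 1/(110) = 0.02424, so d_i1 = 41.25 cm; m₁ = −d_i1/d_o1 = -0.3750.
d_o2 = 46.9 − (41.25) = 5.650 cm.
Lens 2: 1/d_i2 = 1/(20.0) − 1/(5.650) = -0.1270, so d_i2 = -7.875 cm; m₂ = −d_i2/d_o2 = +1.394.
m = m₁·m₂ = (-0.3750)(+1.394) = -0.523.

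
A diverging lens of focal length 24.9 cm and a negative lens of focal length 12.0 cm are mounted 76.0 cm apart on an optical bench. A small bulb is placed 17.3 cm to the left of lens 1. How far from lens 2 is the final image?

10.5 cm

Lens 1 is diverging, so f₁ = −24.9 cm.
Lens 1: 1/d_i1 = 1/f₁ − 1/d_o1 = 1/(-24.9) − 1/(17.3) = -0.09796, so d_i1 = -10.21 cm.
The intermediate image is 10.21 cm to the left of lens 1 (virtual), which is 76.0 − (-10.21) = 86.21 cm to the left of lens 2, so d_o2 = +86.21 cm.
Lens 2 is diverging, so f₂ = −12.0 cm.
Lens 2: 1/d_i2 = 1/f₂ − 1/d_o2 = 1/(-12.0) − 1/(86.21) = -0.09493, so d_i2 = -10.5 cm.
The final image is virtual, 10.5 cm to the left of lens 2 (overall magnification ≈ 0.072).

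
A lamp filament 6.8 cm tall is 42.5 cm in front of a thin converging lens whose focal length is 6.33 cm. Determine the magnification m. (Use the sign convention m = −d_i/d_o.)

m = -0.175

1/d_i = 1/f − 1/d_o = 1/(6.330) − 1/(42.5) = 0.1344, so d_i = 7.438 cm.
m = −d_i/d_o = −(7.438)/(42.5) = -0.175.
The image is real, inverted and reduced, on the far side of the lens.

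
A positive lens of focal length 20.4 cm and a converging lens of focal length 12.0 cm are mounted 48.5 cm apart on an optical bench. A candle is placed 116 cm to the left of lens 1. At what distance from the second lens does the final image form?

Lens 1: 1/d_i1 = 1/f₁ − 1/d_o1 = 1/(20.4) − 1/(116) = 0.04040, so d_i1 = 24.75 cm.
The intermediate image is 24.75 cm to the right of lens 1, which is 48.5 − (24.75) = 23.75 cm to the left of lens 2, so d_o2 = +23.75 cm.
Lens 2: 1/d_i2 = 1/f₂ − 1/d_o2 = 1/(12.0) − 1/(23.75) = 0.04123, so d_i2 = 24.3 cm.
The final image is real, 24.3 cm to the right of lens 2 (overall magnification ≈ 0.22).

24.3 cm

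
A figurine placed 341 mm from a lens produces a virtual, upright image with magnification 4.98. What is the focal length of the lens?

m = −d_i/d_o ⇒ d_i = −m·d_o = −(+4.98)·(341) = -1698 mm.
1/f = 1/d_o + 1/d_i = 1/(341) + 1/(-1698) = 0.002344, so f = 427 mm.
Since f is positive, the lens is converging.

f = 427 mm (converging)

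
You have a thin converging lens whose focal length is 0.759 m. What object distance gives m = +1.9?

m = −d_i/d_o ⇒ d_i = −m·d_o.
1/f = 1/d_o + 1/d_i = 1/d_o − 1/(m·d_o) = (1 − 1/m)/d_o, so d_o = f(1 − 1/m) = (0.7590)(1 − 1/(+1.9)) = 0.360 m.

0.360 m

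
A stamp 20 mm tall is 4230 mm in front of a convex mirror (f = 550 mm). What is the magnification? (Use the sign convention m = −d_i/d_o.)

For a convex mirror, f = -550 mm.
1/d_i = 1/f − 1/d_o = 1/(-550.0) − 1/(4230) = -0.002055, so d_i = -486.7 mm.
m = −d_i/d_o = −(-486.7)/(4230) = +0.115.
The image is virtual, upright and reduced, behind the mirror.

m = +0.115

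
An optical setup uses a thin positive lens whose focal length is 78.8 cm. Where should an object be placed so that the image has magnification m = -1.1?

m = −d_i/d_o ⇒ d_i = −m·d_o.
1/f = 1/d_o + 1/d_i = 1/d_o − 1/(m·d_o) = (1 − 1/m)/d_o, so d_o = f(1 − 1/m) = (78.80)(1 − 1/(-1.1)) = 150 cm.

150 cm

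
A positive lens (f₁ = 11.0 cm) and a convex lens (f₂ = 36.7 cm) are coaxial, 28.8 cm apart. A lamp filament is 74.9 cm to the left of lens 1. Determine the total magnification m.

Lens 1: 1/d_i1 = 1/(11.0) − 1/(74.9) = 0.07756, so d_i1 = 12.89 cm; m₁ = −d_i1/d_o1 = -0.1721.
d_o2 = 28.8 − (12.89) = 15.91 cm.
Lens 2: 1/d_i2 = 1/(36.7) − 1/(15.91) = -0.03561, so d_i2 = -28.09 cm; m₂ = −d_i2/d_o2 = +1.765.
m = m₁·m₂ = (-0.1721)(+1.765) = -0.304.

m = -0.304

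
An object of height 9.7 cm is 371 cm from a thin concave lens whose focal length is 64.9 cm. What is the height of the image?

1.44 cm

For a concave lens, f = -64.9 cm.
1/d_i = 1/f − 1/d_o = 1/(-64.90) − 1/(371) = -0.01810, so d_i = -55.24 cm.
m = −d_i/d_o = +0.1489.
|h_i| = |m|·h_o = 0.1489 × 9.7 = 1.44 cm. The image is virtual, upright and reduced, on the same side as the object.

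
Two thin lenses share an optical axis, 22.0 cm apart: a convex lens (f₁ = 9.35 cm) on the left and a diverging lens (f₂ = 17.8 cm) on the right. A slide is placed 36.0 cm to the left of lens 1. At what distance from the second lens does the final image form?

6.14 cm

Lens 1: 1/d_i1 = 1/f₁ − 1/d_o1 = 1/(9.35) − 1/(36.0) = 0.07917, so d_i1 = 12.63 cm.
The intermediate image is 12.63 cm to the right of lens 1, which is 22.0 − (12.63) = 9.370 cm to the left of lens 2, so d_o2 = +9.370 cm.
Lens 2 is diverging, so f₂ = −17.8 cm.
Lens 2: 1/d_i2 = 1/f₂ − 1/d_o2 = 1/(-17.8) − 1/(9.370) = -0.1629, so d_i2 = -6.14 cm.
The final image is virtual, 6.14 cm to the left of lens 2 (overall magnification ≈ -0.23).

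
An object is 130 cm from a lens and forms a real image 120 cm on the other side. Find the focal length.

f = 62.4 cm (converging)

Real image ⇒ d_i = +120 cm.
1/f = 1/d_o + 1/d_i = 1/(130) + 1/(120) = 0.01603, so f = 62.4 cm.
Since f is positive, the lens is converging.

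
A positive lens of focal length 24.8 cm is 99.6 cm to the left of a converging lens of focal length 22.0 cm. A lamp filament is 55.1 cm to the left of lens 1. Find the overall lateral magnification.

m = +0.554

Lens 1: 1/d_i1 = 1/(24.8) − 1/(55.1) = 0.02217, so d_i1 = 45.10 cm; m₁ = −d_i1/d_o1 = -0.8185.
d_o2 = 99.6 − (45.10) = 54.50 cm.
Lens 2: 1/d_i2 = 1/(22.0) − 1/(54.50) = 0.02711, so d_i2 = 36.89 cm; m₂ = −d_i2/d_o2 = -0.6769.
m = m₁·m₂ = (-0.8185)(-0.6769) = +0.554.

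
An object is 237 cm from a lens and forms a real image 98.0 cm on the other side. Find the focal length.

f = 69.3 cm (converging)

Real image ⇒ d_i = +98.0 cm.
1/f = 1/d_o + 1/d_i = 1/(237) + 1/(98.0) = 0.01442, so f = 69.3 cm.
Since f is positive, the lens is converging.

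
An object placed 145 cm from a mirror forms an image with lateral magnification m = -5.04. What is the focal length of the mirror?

m = −d_i/d_o ⇒ d_i = −m·d_o = −(-5.04)·(145) = 730.8 cm.
1/f = 1/d_o + 1/d_i = 1/(145) + 1/(730.8) = 0.008265, so f = 121 cm.
Since f is positive, the mirror is concave.

f = 121 cm (concave)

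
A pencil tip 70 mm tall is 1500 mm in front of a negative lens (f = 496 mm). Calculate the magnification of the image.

m = +0.248

For a negative lens, f = -496 mm.
1/d_i = 1/f − 1/d_o = 1/(-496.0) − 1/(1500) = -0.002683, so d_i = -372.7 mm.
m = −d_i/d_o = −(-372.7)/(1500) = +0.248.
The image is virtual, upright and reduced, on the same side as the object.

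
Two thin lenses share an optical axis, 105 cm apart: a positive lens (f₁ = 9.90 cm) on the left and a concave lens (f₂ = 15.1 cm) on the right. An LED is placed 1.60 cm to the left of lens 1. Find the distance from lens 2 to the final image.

Lens 1: 1/d_i1 = 1/f₁ − 1/d_o1 = 1/(9.90) − 1/(1.60) = -0.5240, so d_i1 = -1.908 cm.
The intermediate image is 1.908 cm to the left of lens 1 (virtual), which is 105 − (-1.908) = 106.9 cm to the left of lens 2, so d_o2 = +106.9 cm.
Lens 2 is diverging, so f₂ = −15.1 cm.
Lens 2: 1/d_i2 = 1/f₂ − 1/d_o2 = 1/(-15.1) − 1/(106.9) = -0.07558, so d_i2 = -13.2 cm.
The final image is virtual, 13.2 cm to the left of lens 2 (overall magnification ≈ 0.15).

13.2 cm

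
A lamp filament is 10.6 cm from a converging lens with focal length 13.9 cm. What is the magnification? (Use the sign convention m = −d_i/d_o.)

1/d_i = 1/f − 1/d_o = 1/(13.90) − 1/(10.6) = -0.02240, so d_i = -44.65 cm.
m = −d_i/d_o = −(-44.65)/(10.6) = +4.21.
The image is virtual, upright and enlarged, on the same side as the object.

m = +4.21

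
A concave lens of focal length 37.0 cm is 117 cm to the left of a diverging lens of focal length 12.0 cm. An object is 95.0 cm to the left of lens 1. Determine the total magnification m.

m = +0.0216

f₁ = −37.0 cm (diverging).
Lens 1: 1/d_i1 = 1/(-37.0) − 1/(95.0) = -0.03755, so d_i1 = -26.63 cm; m₁ = −d_i1/d_o1 = +0.2803.
d_o2 = 117 − (-26.63) = 143.6 cm.
f₂ = −12.0 cm (diverging).
Lens 2: 1/d_i2 = 1/(-12.0) − 1/(143.6) = -0.09030, so d_i2 = -11.07 cm; m₂ = −d_i2/d_o2 = +0.07712.
m = m₁·m₂ = (+0.2803)(+0.07712) = +0.0216.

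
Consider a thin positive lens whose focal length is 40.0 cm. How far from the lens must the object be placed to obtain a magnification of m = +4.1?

m = −d_i/d_o ⇒ d_i = −m·d_o.
1/f = 1/d_o + 1/d_i = 1/d_o − 1/(m·d_o) = (1 − 1/m)/d_o, so d_o = f(1 − 1/m) = (40.00)(1 − 1/(+4.1)) = 30.2 cm.

30.2 cm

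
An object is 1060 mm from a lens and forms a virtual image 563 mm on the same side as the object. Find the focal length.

f = -1200 mm (diverging)

Virtual image ⇒ d_i = −563 mm.
1/f = 1/d_o + 1/d_i = 1/(1060) + 1/(-563) = -0.0008328, so f = -1200 mm.
Since f is negative, the lens is diverging.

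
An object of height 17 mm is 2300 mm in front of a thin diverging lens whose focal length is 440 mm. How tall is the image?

2.73 mm

For a diverging lens, f = -440 mm.
1/d_i = 1/f − 1/d_o = 1/(-440.0) − 1/(2300) = -0.002708, so d_i = -369.3 mm.
m = −d_i/d_o = +0.1606.
|h_i| = |m|·h_o = 0.1606 × 17 = 2.73 mm. The image is virtual, upright and reduced, on the same side as the object.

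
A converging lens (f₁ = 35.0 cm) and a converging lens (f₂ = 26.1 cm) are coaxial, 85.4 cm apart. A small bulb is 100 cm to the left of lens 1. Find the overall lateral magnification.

m = +2.58

Lens 1: 1/d_i1 = 1/(35.0) − 1/(100) = 0.01857, so d_i1 = 53.85 cm; m₁ = −d_i1/d_o1 = -0.5385.
d_o2 = 85.4 − (53.85) = 31.55 cm.
Lens 2: 1/d_i2 = 1/(26.1) − 1/(31.55) = 0.006618, so d_i2 = 151.1 cm; m₂ = −d_i2/d_o2 = -4.789.
m = m₁·m₂ = (-0.5385)(-4.789) = +2.58.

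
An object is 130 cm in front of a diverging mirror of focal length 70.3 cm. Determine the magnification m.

For a diverging mirror, f = -70.3 cm.
1/d_i = 1/f − 1/d_o = 1/(-70.30) − 1/(130) = -0.02192, so d_i = -45.63 cm.
m = −d_i/d_o = −(-45.63)/(130) = +0.351.
The image is virtual, upright and reduced, behind the mirror.

m = +0.351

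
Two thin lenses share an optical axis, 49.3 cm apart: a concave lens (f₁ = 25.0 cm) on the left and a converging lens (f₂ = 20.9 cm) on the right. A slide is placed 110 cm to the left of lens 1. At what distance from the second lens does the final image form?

Lens 1 is diverging, so f₁ = −25.0 cm.
Lens 1: 1/d_i1 = 1/f₁ − 1/d_o1 = 1/(-25.0) − 1/(110) = -0.04909, so d_i1 = -20.37 cm.
The intermediate image is 20.37 cm to the left of lens 1 (virtual), which is 49.3 − (-20.37) = 69.67 cm to the left of lens 2, so d_o2 = +69.67 cm.
Lens 2: 1/d_i2 = 1/f₂ − 1/d_o2 = 1/(20.9) − 1/(69.67) = 0.03349, so d_i2 = 29.9 cm.
The final image is real, 29.9 cm to the right of lens 2 (overall magnification ≈ -0.079).

29.9 cm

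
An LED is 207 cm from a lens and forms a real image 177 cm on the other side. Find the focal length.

Real image ⇒ d_i = +177 cm.
1/f = 1/d_o + 1/d_i = 1/(207) + 1/(177) = 0.01048, so f = 95.4 cm.
Since f is positive, the lens is converging.

f = 95.4 cm (converging)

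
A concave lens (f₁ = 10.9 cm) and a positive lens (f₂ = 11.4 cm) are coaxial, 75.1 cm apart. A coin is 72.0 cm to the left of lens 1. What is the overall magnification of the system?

m = -0.0205

f₁ = −10.9 cm (diverging).
Lens 1: 1/d_i1 = 1/(-10.9) − 1/(72.0) = -0.1056, so d_i1 = -9.467 cm; m₁ = −d_i1/d_o1 = +0.1315.
d_o2 = 75.1 − (-9.467) = 84.57 cm.
Lens 2: 1/d_i2 = 1/(11.4) − 1/(84.57) = 0.07589, so d_i2 = 13.18 cm; m₂ = −d_i2/d_o2 = -0.1558.
m = m₁·m₂ = (+0.1315)(-0.1558) = -0.0205.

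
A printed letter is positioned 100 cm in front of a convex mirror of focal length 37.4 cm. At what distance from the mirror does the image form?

27.2 cm

For a convex mirror, f = -37.4 cm.
Mirror equation: 1/d_i = 1/f − 1/d_o = 1/(-37.40) − 1/(100) = -0.02674 − 0.01000 = -0.03674, so d_i = -27.2 cm.
The image is virtual, upright and reduced, behind the mirror.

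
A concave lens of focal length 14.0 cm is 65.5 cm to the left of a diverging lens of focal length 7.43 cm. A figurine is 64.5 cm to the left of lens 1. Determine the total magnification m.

m = +0.0157

f₁ = −14.0 cm (diverging).
Lens 1: 1/d_i1 = 1/(-14.0) − 1/(64.5) = -0.08693, so d_i1 = -11.50 cm; m₁ = −d_i1/d_o1 = +0.1783.
d_o2 = 65.5 − (-11.50) = 77.00 cm.
f₂ = −7.43 cm (diverging).
Lens 2: 1/d_i2 = 1/(-7.43) − 1/(77.00) = -0.1476, so d_i2 = -6.776 cm; m₂ = −d_i2/d_o2 = +0.08800.
m = m₁·m₂ = (+0.1783)(+0.08800) = +0.0157.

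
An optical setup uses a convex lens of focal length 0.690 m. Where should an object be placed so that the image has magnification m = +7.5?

m = −d_i/d_o ⇒ d_i = −m·d_o.
1/f = 1/d_o + 1/d_i = 1/d_o − 1/(m·d_o) = (1 − 1/m)/d_o, so d_o = f(1 − 1/m) = (0.6900)(1 − 1/(+7.5)) = 0.598 m.

0.598 m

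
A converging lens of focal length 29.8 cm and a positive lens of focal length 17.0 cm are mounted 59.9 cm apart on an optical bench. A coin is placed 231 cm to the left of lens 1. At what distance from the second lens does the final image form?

50.3 cm

Lens 1: 1/d_i1 = 1/f₁ − 1/d_o1 = 1/(29.8) − 1/(231) = 0.02923, so d_i1 = 34.21 cm.
The intermediate image is 34.21 cm to the right of lens 1, which is 59.9 − (34.21) = 25.69 cm to the left of lens 2, so d_o2 = +25.69 cm.
Lens 2: 1/d_i2 = 1/f₂ − 1/d_o2 = 1/(17.0) − 1/(25.69) = 0.01990, so d_i2 = 50.3 cm.
The final image is real, 50.3 cm to the right of lens 2 (overall magnification ≈ 0.29).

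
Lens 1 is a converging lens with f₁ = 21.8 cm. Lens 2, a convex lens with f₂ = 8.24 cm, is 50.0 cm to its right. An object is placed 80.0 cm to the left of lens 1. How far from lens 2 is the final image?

14.0 cm

Lens 1: 1/d_i1 = 1/f₁ − 1/d_o1 = 1/(21.8) − 1/(80.0) = 0.03337, so d_i1 = 29.97 cm.
The intermediate image is 29.97 cm to the right of lens 1, which is 50.0 − (29.97) = 20.03 cm to the left of lens 2, so d_o2 = +20.03 cm.
Lens 2: 1/d_i2 = 1/f₂ − 1/d_o2 = 1/(8.24) − 1/(20.03) = 0.07143, so d_i2 = 14.0 cm.
The final image is real, 14.0 cm to the right of lens 2 (overall magnification ≈ 0.26).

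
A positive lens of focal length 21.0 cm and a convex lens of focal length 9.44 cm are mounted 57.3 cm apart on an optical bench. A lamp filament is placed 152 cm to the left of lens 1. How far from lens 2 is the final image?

Lens 1: 1/d_i1 = 1/f₁ − 1/d_o1 = 1/(21.0) − 1/(152) = 0.04104, so d_i1 = 24.37 cm.
The intermediate image is 24.37 cm to the right of lens 1, which is 57.3 − (24.37) = 32.93 cm to the left of lens 2, so d_o2 = +32.93 cm.
Lens 2: 1/d_i2 = 1/f₂ − 1/d_o2 = 1/(9.44) − 1/(32.93) = 0.07556, so d_i2 = 13.2 cm.
The final image is real, 13.2 cm to the right of lens 2 (overall magnification ≈ 0.064).

13.2 cm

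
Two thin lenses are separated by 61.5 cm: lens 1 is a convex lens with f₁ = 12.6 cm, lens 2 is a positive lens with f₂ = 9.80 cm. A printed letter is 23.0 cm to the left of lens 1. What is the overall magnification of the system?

m = +0.498

Lens 1: 1/d_i1 = 1/(12.6) − 1/(23.0) = 0.03589, so d_i1 = 27.87 cm; m₁ = −d_i1/d_o1 = -1.212.
d_o2 = 61.5 − (27.87) = 33.63 cm.
Lens 2: 1/d_i2 = 1/(9.80) − 1/(33.63) = 0.07231, so d_i2 = 13.83 cm; m₂ = −d_i2/d_o2 = -0.4112.
m = m₁·m₂ = (-1.212)(-0.4112) = +0.498.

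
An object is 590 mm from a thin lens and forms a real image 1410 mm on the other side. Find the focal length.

f = 416 mm (converging)

Real image ⇒ d_i = +1410 mm.
1/f = 1/d_o + 1/d_i = 1/(590) + 1/(1410) = 0.002404, so f = 416 mm.
Since f is positive, the thin lens is converging.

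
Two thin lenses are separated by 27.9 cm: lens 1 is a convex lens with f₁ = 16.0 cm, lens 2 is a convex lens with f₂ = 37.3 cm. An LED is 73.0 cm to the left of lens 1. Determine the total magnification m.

Lens 1: 1/d_i1 = 1/(16.0) − 1/(73.0) = 0.04880, so d_i1 = 20.49 cm; m₁ = −d_i1/d_o1 = -0.2807.
d_o2 = 27.9 − (20.49) = 7.410 cm.
Lens 2: 1/d_i2 = 1/(37.3) − 1/(7.410) = -0.1081, so d_i2 = -9.247 cm; m₂ = −d_i2/d_o2 = +1.248.
m = m₁·m₂ = (-0.2807)(+1.248) = -0.350.

m = -0.350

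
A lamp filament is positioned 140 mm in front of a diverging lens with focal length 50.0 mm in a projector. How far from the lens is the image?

36.8 mm

For a diverging lens, f = -50.0 mm.
Thin-lens equation: 1/s_i = 1/f − 1/s_o = 1/(-50.00) − 1/(140) = -0.02000 − 0.007143 = -0.02714, so s_i = -36.8 mm.
The image is virtual, upright and reduced, on the same side as the object.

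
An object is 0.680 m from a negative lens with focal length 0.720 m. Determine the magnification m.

m = +0.514

For a negative lens, f = -0.720 m.
1/d_i = 1/f − 1/d_o = 1/(-0.7200) − 1/(0.680) = -2.859, so d_i = -0.3497 m.
m = −d_i/d_o = −(-0.3497)/(0.680) = +0.514.
The image is virtual, upright and reduced, on the same side as the object.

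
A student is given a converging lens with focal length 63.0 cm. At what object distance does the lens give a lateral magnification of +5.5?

m = −d_i/d_o ⇒ d_i = −m·d_o.
1/f = 1/d_o + 1/d_i = 1/d_o − 1/(m·d_o) = (1 − 1/m)/d_o, so d_o = f(1 − 1/m) = (63.00)(1 − 1/(+5.5)) = 51.5 cm.

51.5 cm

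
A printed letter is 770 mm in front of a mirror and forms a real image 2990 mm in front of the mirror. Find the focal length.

Real image ⇒ d_i = +2990 mm.
1/f = 1/d_o + 1/d_i = 1/(770) + 1/(2990) = 0.001633, so f = 612 mm.
Since f is positive, the mirror is concave.

f = 612 mm (concave)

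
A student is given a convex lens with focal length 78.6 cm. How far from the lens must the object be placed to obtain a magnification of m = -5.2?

93.7 cm

m = −d_i/d_o ⇒ d_i = −m·d_o.
1/f = 1/d_o + 1/d_i = 1/d_o − 1/(m·d_o) = (1 − 1/m)/d_o, so d_o = f(1 − 1/m) = (78.60)(1 − 1/(-5.2)) = 93.7 cm.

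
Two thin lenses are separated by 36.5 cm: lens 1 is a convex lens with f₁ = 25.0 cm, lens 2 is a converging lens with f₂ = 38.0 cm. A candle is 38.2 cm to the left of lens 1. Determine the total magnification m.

Lens 1: 1/d_i1 = 1/(25.0) − 1/(38.2) = 0.01382, so d_i1 = 72.35 cm; m₁ = −d_i1/d_o1 = -1.894.
d_o2 = 36.5 − (72.35) = -35.85 cm (virtual object).
Lens 2: 1/d_i2 = 1/(38.0) − 1/(-35.85) = 0.05421, so d_i2 = 18.45 cm; m₂ = −d_i2/d_o2 = +0.5146.
m = m₁·m₂ = (-1.894)(+0.5146) = -0.975.

m = -0.975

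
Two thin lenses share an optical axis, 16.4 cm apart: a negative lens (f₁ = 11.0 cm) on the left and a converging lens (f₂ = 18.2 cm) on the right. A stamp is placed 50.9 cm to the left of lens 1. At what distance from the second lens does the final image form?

Lens 1 is diverging, so f₁ = −11.0 cm.
Lens 1: 1/d_i1 = 1/f₁ − 1/d_o1 = 1/(-11.0) − 1/(50.9) = -0.1106, so d_i1 = -9.045 cm.
The intermediate image is 9.045 cm to the left of lens 1 (virtual), which is 16.4 − (-9.045) = 25.45 cm to the left of lens 2, so d_o2 = +25.45 cm.
Lens 2: 1/d_i2 = 1/f₂ − 1/d_o2 = 1/(18.2) − 1/(25.45) = 0.01565, so d_i2 = 63.9 cm.
The final image is real, 63.9 cm to the right of lens 2 (overall magnification ≈ -0.45).

63.9 cm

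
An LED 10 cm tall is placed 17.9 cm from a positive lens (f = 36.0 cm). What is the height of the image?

19.9 cm

1/d_i = 1/f − 1/d_o = 1/(36.00) − 1/(17.9) = -0.02809, so d_i = -35.60 cm.
m = −d_i/d_o = +1.989.
|h_i| = |m|·h_o = 1.989 × 10 = 19.9 cm. The image is virtual, upright and enlarged, on the same side as the object.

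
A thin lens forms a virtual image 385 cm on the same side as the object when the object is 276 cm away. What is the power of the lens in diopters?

Virtual image ⇒ d_i = −385 cm.
1/f = 1/d_o + 1/d_i = 1/(276) + 1/(-385) = 0.001026 cm⁻¹.
f = 974.9 cm = 9.749 m, so P = 1/f = +0.103 D.

P = +0.103 D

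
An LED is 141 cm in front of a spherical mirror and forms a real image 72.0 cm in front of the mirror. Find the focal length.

f = 47.7 cm (concave)

Real image ⇒ d_i = +72.0 cm.
1/f = 1/d_o + 1/d_i = 1/(141) + 1/(72.0) = 0.02098, so f = 47.7 cm.
Since f is positive, the spherical mirror is concave.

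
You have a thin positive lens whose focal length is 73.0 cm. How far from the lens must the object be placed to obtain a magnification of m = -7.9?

m = −d_i/d_o ⇒ d_i = −m·d_o.
1/f = 1/d_o + 1/d_i = 1/d_o − 1/(m·d_o) = (1 − 1/m)/d_o, so d_o = f(1 − 1/m) = (73.00)(1 − 1/(-7.9)) = 82.2 cm.

82.2 cm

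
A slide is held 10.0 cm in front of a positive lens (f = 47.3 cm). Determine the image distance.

12.7 cm

Lens equation: 1/d_i = 1/f − 1/d_o = 1/(47.30) − 1/(10.0) = 0.02114 − 0.1000 = -0.07886, so d_i = -12.7 cm.
The image is virtual, upright and enlarged, on the same side as the object.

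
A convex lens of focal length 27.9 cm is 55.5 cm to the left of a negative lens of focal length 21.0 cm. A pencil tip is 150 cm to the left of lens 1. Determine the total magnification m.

Lens 1: 1/d_i1 = 1/(27.9) − 1/(150) = 0.02918, so d_i1 = 34.28 cm; m₁ = −d_i1/d_o1 = -0.2285.
d_o2 = 55.5 − (34.28) = 21.22 cm.
f₂ = −21.0 cm (diverging).
Lens 2: 1/d_i2 = 1/(-21.0) − 1/(21.22) = -0.09474, so d_i2 = -10.55 cm; m₂ = −d_i2/d_o2 = +0.4974.
m = m₁·m₂ = (-0.2285)(+0.4974) = -0.114.

m = -0.114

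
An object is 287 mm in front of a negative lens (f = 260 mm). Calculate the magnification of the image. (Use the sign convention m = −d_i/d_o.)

For a negative lens, f = -260 mm.
1/d_i = 1/f − 1/d_o = 1/(-260.0) − 1/(287) = -0.007330, so d_i = -136.4 mm.
m = −d_i/d_o = −(-136.4)/(287) = +0.475.
The image is virtual, upright and reduced, on the same side as the object.

m = +0.475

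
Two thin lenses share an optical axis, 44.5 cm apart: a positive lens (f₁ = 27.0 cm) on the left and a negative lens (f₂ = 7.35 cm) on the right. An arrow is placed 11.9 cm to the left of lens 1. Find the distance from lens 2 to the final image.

6.61 cm

Lens 1: 1/d_i1 = 1/f₁ − 1/d_o1 = 1/(27.0) − 1/(11.9) = -0.04700, so d_i1 = -21.28 cm.
The intermediate image is 21.28 cm to the left of lens 1 (virtual), which is 44.5 − (-21.28) = 65.78 cm to the left of lens 2, so d_o2 = +65.78 cm.
Lens 2 is diverging, so f₂ = −7.35 cm.
Lens 2: 1/d_i2 = 1/f₂ − 1/d_o2 = 1/(-7.35) − 1/(65.78) = -0.1513, so d_i2 = -6.61 cm.
The final image is virtual, 6.61 cm to the left of lens 2 (overall magnification ≈ 0.18).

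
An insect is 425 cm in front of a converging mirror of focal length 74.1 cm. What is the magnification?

m = -0.211

1/d_i = 1/f − 1/d_o = 1/(74.10) − 1/(425) = 0.01114, so d_i = 89.75 cm.
m = −d_i/d_o = −(89.75)/(425) = -0.211.
The image is real, inverted and reduced, in front of the mirror.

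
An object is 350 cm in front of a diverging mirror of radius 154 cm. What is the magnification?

m = +0.180

f = R/2 = 154/2 = 77.00 cm; for a diverging mirror, f = -77.00 cm.
1/d_i = 1/f − 1/d_o = 1/(-77.00) − 1/(350) = -0.01584, so d_i = -63.11 cm.
m = −d_i/d_o = −(-63.11)/(350) = +0.180.
The image is virtual, upright and reduced, behind the mirror.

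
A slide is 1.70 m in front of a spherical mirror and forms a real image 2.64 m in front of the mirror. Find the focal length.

f = 1.03 m (concave)

Real image ⇒ d_i = +2.64 m.
1/f = 1/d_o + 1/d_i = 1/(1.70) + 1/(2.64) = 0.9670, so f = 1.03 m.
Since f is positive, the spherical mirror is concave.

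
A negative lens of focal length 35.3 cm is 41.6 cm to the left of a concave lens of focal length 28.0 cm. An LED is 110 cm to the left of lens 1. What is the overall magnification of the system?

f₁ = −35.3 cm (diverging).
Lens 1: 1/d_i1 = 1/(-35.3) − 1/(110) = -0.03742, so d_i1 = -26.72 cm; m₁ = −d_i1/d_o1 = +0.2429.
d_o2 = 41.6 − (-26.72) = 68.32 cm.
f₂ = −28.0 cm (diverging).
Lens 2: 1/d_i2 = 1/(-28.0) − 1/(68.32) = -0.05035, so d_i2 = -19.86 cm; m₂ = −d_i2/d_o2 = +0.2907.
m = m₁·m₂ = (+0.2429)(+0.2907) = +0.0706.

m = +0.0706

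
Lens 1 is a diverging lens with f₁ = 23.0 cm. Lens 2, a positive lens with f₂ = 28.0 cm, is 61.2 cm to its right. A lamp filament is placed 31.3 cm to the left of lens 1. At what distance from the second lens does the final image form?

44.9 cm

Lens 1 is diverging, so f₁ = −23.0 cm.
Lens 1: 1/d_i1 = 1/f₁ − 1/d_o1 = 1/(-23.0) − 1/(31.3) = -0.07543, so d_i1 = -13.26 cm.
The intermediate image is 13.26 cm to the left of lens 1 (virtual), which is 61.2 − (-13.26) = 74.46 cm to the left of lens 2, so d_o2 = +74.46 cm.
Lens 2: 1/d_i2 = 1/f₂ − 1/d_o2 = 1/(28.0) − 1/(74.46) = 0.02228, so d_i2 = 44.9 cm.
The final image is real, 44.9 cm to the right of lens 2 (overall magnification ≈ -0.26).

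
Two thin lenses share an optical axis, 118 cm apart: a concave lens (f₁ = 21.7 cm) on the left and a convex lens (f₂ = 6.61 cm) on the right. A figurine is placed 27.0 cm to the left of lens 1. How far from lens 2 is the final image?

6.96 cm

Lens 1 is diverging, so f₁ = −21.7 cm.
Lens 1: 1/d_i1 = 1/f₁ − 1/d_o1 = 1/(-21.7) − 1/(27.0) = -0.08312, so d_i1 = -12.03 cm.
The intermediate image is 12.03 cm to the left of lens 1 (virtual), which is 118 − (-12.03) = 130.0 cm to the left of lens 2, so d_o2 = +130.0 cm.
Lens 2: 1/d_i2 = 1/f₂ − 1/d_o2 = 1/(6.61) − 1/(130.0) = 0.1436, so d_i2 = 6.96 cm.
The final image is real, 6.96 cm to the right of lens 2 (overall magnification ≈ -0.024).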